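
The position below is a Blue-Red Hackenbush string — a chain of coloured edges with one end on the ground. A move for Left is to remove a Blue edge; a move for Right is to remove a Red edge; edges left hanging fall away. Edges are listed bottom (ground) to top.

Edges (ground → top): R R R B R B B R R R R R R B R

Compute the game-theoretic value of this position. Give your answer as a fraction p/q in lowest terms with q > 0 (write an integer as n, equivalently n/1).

-10747/4096

Recurse on prefixes of the 15-edge string R R R B R B B R R R R R R B R:
1 of 15 · R · max L −∞ · min R 0 => -1
2 of 15 · RR · max L −∞ · min R -1 => -2
3 of 15 · RRR · max L −∞ · min R -2 => -3
4 of 15 · RRRB · max L -3 · min R -2 => -5/2
5 of 15 · RRRBR · max L -3 · min R -5/2 => -11/4
6 of 15 · RRRBRB · max L -11/4 · min R -5/2 => -21/8
7 of 15 · RRRBRBB · max L -21/8 · min R -5/2 => -41/16
8 of 15 · RRRBRBBR · max L -21/8 · min R -41/16 => -83/32
9 of 15 · RRRBRBBRR · max L -21/8 · min R -83/32 => -167/64
10 of 15 · RRRBRBBRRR · max L -21/8 · min R -167/64 => -335/128
11 of 15 · RRRBRBBRRRR · max L -21/8 · min R -335/128 => -671/256
12 of 15 · RRRBRBBRRRRR · max L -21/8 · min R -671/256 => -1343/512
13 of 15 · RRRBRBBRRRRRR · max L -21/8 · min R -1343/512 => -2687/1024
14 of 15 · RRRBRBBRRRRRRB · max L -2687/1024 · min R -1343/512 => -5373/2048
15 of 15 · RRRBRBBRRRRRRBR · max L -2687/1024 · min R -5373/2048 => -10747/4096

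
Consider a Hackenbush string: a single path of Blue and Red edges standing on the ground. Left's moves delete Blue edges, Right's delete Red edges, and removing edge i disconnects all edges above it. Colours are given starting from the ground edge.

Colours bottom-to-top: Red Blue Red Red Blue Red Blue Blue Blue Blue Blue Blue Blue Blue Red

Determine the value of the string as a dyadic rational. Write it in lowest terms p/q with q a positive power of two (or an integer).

Build G(s[:k]) for k = 1..15, string s = Red Blue Red Red Blue Red Blue Blue Blue Blue Blue Blue Blue Blue Red.
edge 1 of 15 (Red): { none | 0 } — -1
edge 2 of 15 (Blue): { -1 | 0 } — -1/2
edge 3 of 15 (Red): { -1 | -1/2,0 } — -3/4
edge 4 of 15 (Red): { -1 | -3/4,-1/2,0 } — -7/8
edge 5 of 15 (Blue): { -1,-7/8 | -3/4,-1/2,0 } — -13/16
edge 6 of 15 (Red): { -1,-7/8 | -13/16,-3/4,-1/2,0 } — -27/32
edge 7 of 15 (Blue): { -1,-7/8,-27/32 | -13/16,-3/4,-1/2,0 } — -53/64
edge 8 of 15 (Blue): { -1,-7/8,-27/32,-53/64 | -13/16,-3/4,-1/2,0 } — -105/128
edge 9 of 15 (Blue): { -1,-7/8,-27/32,-53/64,-105/128 | -13/16,-3/4,-1/2,0 } — -209/256
edge 10 of 15 (Blue): { -1,-7/8,-27/32,-53/64,-105/128,-209/256 | -13/16,-3/4,-1/2,0 } — -417/512
edge 11 of 15 (Blue): { -1,-7/8,-27/32,-53/64,-105/128,-209/256,-417/512 | -13/16,-3/4,-1/2,0 } — -833/1024
edge 12 of 15 (Blue): { -1,-7/8,-27/32,-53/64,-105/128,-209/256,-417/512,-833/1024 | -13/16,-3/4,-1/2,0 } — -1665/2048
edge 13 of 15 (Blue): { -1,-7/8,-27/32,-53/64,-105/128,-209/256,-417/512,-833/1024,-1665/2048 | -13/16,-3/4,-1/2,0 } — -3329/4096
edge 14 of 15 (Blue): { -1,-7/8,-27/32,-53/64,-105/128,-209/256,-417/512,-833/1024,-1665/2048,-3329/4096 | -13/16,-3/4,-1/2,0 } — -6657/8192
edge 15 of 15 (Red): { -1,-7/8,-27/32,-53/64,-105/128,-209/256,-417/512,-833/1024,-1665/2048,-3329/4096 | -6657/8192,-13/16,-3/4,-1/2,0 } — -13315/16384

-13315/16384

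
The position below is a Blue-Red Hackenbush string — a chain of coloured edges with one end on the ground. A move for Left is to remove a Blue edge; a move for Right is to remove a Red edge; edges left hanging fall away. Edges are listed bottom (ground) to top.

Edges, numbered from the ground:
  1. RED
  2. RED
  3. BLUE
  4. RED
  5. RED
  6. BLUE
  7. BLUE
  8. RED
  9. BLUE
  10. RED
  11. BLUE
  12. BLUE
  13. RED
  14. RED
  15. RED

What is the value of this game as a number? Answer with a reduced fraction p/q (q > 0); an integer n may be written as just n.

g(R) = { none | 0 } = -1
g(RR) = { none | -1,0 } = -2
g(RRB) = { -2 | -1,0 } = -3/2
g(RRBR) = { -2 | -3/2,-1,0 } = -7/4
g(RRBRR) = { -2 | -7/4,-3/2,-1,0 } = -15/8
g(RRBRRB) = { -2,-15/8 | -7/4,-3/2,-1,0 } = -29/16
g(RRBRRBB) = { -2,-15/8,-29/16 | -7/4,-3/2,-1,0 } = -57/32
g(RRBRRBBR) = { -2,-15/8,-29/16 | -57/32,-7/4,-3/2,-1,0 } = -115/64
g(RRBRRBBRB) = { -2,-15/8,-29/16,-115/64 | -57/32,-7/4,-3/2,-1,0 } = -229/128
g(RRBRRBBRBR) = { -2,-15/8,-29/16,-115/64 | -229/128,-57/32,-7/4,-3/2,-1,0 } = -459/256
g(RRBRRBBRBRB) = { -2,-15/8,-29/16,-115/64,-459/256 | -229/128,-57/32,-7/4,-3/2,-1,0 } = -917/512
g(RRBRRBBRBRBB) = { -2,-15/8,-29/16,-115/64,-459/256,-917/512 | -229/128,-57/32,-7/4,-3/2,-1,0 } = -1833/1024
g(RRBRRBBRBRBBR) = { -2,-15/8,-29/16,-115/64,-459/256,-917/512 | -1833/1024,-229/128,-57/32,-7/4,-3/2,-1,0 } = -3667/2048
g(RRBRRBBRBRBBRR) = { -2,-15/8,-29/16,-115/64,-459/256,-917/512 | -3667/2048,-1833/1024,-229/128,-57/32,-7/4,-3/2,-1,0 } = -7335/4096
g(RRBRRBBRBRBBRRR) = { -2,-15/8,-29/16,-115/64,-459/256,-917/512 | -7335/4096,-3667/2048,-1833/1024,-229/128,-57/32,-7/4,-3/2,-1,0 } = -14671/8192

-14671/8192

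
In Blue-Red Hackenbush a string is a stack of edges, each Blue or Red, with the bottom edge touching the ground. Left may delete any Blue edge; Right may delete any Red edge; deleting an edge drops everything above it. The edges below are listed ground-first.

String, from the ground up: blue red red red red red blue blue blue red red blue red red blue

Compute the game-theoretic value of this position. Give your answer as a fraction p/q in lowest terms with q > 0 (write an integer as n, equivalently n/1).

1 of 15 · b · max L 0 · min R +∞ = 1
2 of 15 · br · max L 0 · min R 1 = 1/2
3 of 15 · brr · max L 0 · min R 1/2 = 1/4
4 of 15 · brrr · max L 0 · min R 1/4 = 1/8
5 of 15 · brrrr · max L 0 · min R 1/8 = 1/16
6 of 15 · brrrrr · max L 0 · min R 1/16 = 1/32
7 of 15 · brrrrrb · max L 1/32 · min R 1/16 = 3/64
8 of 15 · brrrrrbb · max L 3/64 · min R 1/16 = 7/128
9 of 15 · brrrrrbbb · max L 7/128 · min R 1/16 = 15/256
10 of 15 · brrrrrbbbr · max L 7/128 · min R 15/256 = 29/512
11 of 15 · brrrrrbbbrr · max L 7/128 · min R 29/512 = 57/1024
12 of 15 · brrrrrbbbrrb · max L 57/1024 · min R 29/512 = 115/2048
13 of 15 · brrrrrbbbrrbr · max L 57/1024 · min R 115/2048 = 229/4096
14 of 15 · brrrrrbbbrrbrr · max L 57/1024 · min R 229/4096 = 457/8192
15 of 15 · brrrrrbbbrrbrrb · max L 457/8192 · min R 229/4096 = 915/16384

915/16384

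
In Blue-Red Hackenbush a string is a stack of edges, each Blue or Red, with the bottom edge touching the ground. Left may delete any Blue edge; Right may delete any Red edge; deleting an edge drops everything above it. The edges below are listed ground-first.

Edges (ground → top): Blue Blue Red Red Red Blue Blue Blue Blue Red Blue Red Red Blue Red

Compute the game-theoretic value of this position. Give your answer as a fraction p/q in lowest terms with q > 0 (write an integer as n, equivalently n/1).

10149/8192

Recurse on prefixes of the 15-edge string Blue Blue Red Red Red Blue Blue Blue Blue Red Blue Red Red Blue Red:
edge 1 of 15 (Blue): { 0 | none } = 1
edge 2 of 15 (Blue): { 0, 1 | none } = 2
edge 3 of 15 (Red): { 0, 1 | 2 } = 3/2
edge 4 of 15 (Red): { 0, 1 | 3/2, 2 } = 5/4
edge 5 of 15 (Red): { 0, 1 | 5/4, 3/2, 2 } = 9/8
edge 6 of 15 (Blue): { 0, 1, 9/8 | 5/4, 3/2, 2 } = 19/16
edge 7 of 15 (Blue): { 0, 1, 9/8, 19/16 | 5/4, 3/2, 2 } = 39/32
edge 8 of 15 (Blue): { 0, 1, 9/8, 19/16, 39/32 | 5/4, 3/2, 2 } = 79/64
edge 9 of 15 (Blue): { 0, 1, 9/8, 19/16, 39/32, 79/64 | 5/4, 3/2, 2 } = 159/128
edge 10 of 15 (Red): { 0, 1, 9/8, 19/16, 39/32, 79/64 | 159/128, 5/4, 3/2, 2 } = 317/256
edge 11 of 15 (Blue): { 0, 1, 9/8, 19/16, 39/32, 79/64, 317/256 | 159/128, 5/4, 3/2, 2 } = 635/512
edge 12 of 15 (Red): { 0, 1, 9/8, 19/16, 39/32, 79/64, 317/256 | 635/512, 159/128, 5/4, 3/2, 2 } = 1269/1024
edge 13 of 15 (Red): { 0, 1, 9/8, 19/16, 39/32, 79/64, 317/256 | 1269/1024, 635/512, 159/128, 5/4, 3/2, 2 } = 2537/2048
edge 14 of 15 (Blue): { 0, 1, 9/8, 19/16, 39/32, 79/64, 317/256, 2537/2048 | 1269/1024, 635/512, 159/128, 5/4, 3/2, 2 } = 5075/4096
edge 15 of 15 (Red): { 0, 1, 9/8, 19/16, 39/32, 79/64, 317/256, 2537/2048 | 5075/4096, 1269/1024, 635/512, 159/128, 5/4, 3/2, 2 } = 10149/8192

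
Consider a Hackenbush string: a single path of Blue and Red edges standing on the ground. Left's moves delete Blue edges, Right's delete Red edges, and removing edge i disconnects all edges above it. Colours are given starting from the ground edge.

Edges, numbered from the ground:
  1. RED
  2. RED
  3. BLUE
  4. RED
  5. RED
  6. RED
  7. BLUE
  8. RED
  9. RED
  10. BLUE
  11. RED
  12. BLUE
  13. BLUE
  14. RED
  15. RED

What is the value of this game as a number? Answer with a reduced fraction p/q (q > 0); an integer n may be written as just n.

1 of 15 · R · max L −∞ · min R 0 ⇒ -1
2 of 15 · RR · max L −∞ · min R -1 ⇒ -2
3 of 15 · RRB · max L -2 · min R -1 ⇒ -3/2
4 of 15 · RRBR · max L -2 · min R -3/2 ⇒ -7/4
5 of 15 · RRBRR · max L -2 · min R -7/4 ⇒ -15/8
6 of 15 · RRBRRR · max L -2 · min R -15/8 ⇒ -31/16
7 of 15 · RRBRRRB · max L -31/16 · min R -15/8 ⇒ -61/32
8 of 15 · RRBRRRBR · max L -31/16 · min R -61/32 ⇒ -123/64
9 of 15 · RRBRRRBRR · max L -31/16 · min R -123/64 ⇒ -247/128
10 of 15 · RRBRRRBRRB · max L -247/128 · min R -123/64 ⇒ -493/256
11 of 15 · RRBRRRBRRBR · max L -247/128 · min R -493/256 ⇒ -987/512
12 of 15 · RRBRRRBRRBRB · max L -987/512 · min R -493/256 ⇒ -1973/1024
13 of 15 · RRBRRRBRRBRBB · max L -1973/1024 · min R -493/256 ⇒ -3945/2048
14 of 15 · RRBRRRBRRBRBBR · max L -1973/1024 · min R -3945/2048 ⇒ -7891/4096
15 of 15 · RRBRRRBRRBRBBRR · max L -1973/1024 · min R -7891/4096 ⇒ -15783/8192

-15783/8192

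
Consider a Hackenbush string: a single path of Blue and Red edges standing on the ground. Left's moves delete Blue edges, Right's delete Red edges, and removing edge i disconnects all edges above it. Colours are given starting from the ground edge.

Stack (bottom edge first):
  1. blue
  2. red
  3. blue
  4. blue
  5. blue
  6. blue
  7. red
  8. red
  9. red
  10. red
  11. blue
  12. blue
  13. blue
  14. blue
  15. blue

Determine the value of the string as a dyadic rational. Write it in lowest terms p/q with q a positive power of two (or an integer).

15423/16384

Recurse on prefixes of the 15-edge string blue red blue blue blue blue red red red red blue blue blue blue blue:
G(b) = { 0 | (no moves) } = 1
G(br) = { 0 | 1 } = 1/2
G(brb) = { 0; 1/2 | 1 } = 3/4
G(brbb) = { 0; 1/2; 3/4 | 1 } = 7/8
G(brbbb) = { 0; 1/2; 3/4; 7/8 | 1 } = 15/16
G(brbbbb) = { 0; 1/2; 3/4; 7/8; 15/16 | 1 } = 31/32
G(brbbbbr) = { 0; 1/2; 3/4; 7/8; 15/16 | 31/32; 1 } = 61/64
G(brbbbbrr) = { 0; 1/2; 3/4; 7/8; 15/16 | 61/64; 31/32; 1 } = 121/128
G(brbbbbrrr) = { 0; 1/2; 3/4; 7/8; 15/16 | 121/128; 61/64; 31/32; 1 } = 241/256
G(brbbbbrrrr) = { 0; 1/2; 3/4; 7/8; 15/16 | 241/256; 121/128; 61/64; 31/32; 1 } = 481/512
G(brbbbbrrrrb) = { 0; 1/2; 3/4; 7/8; 15/16; 481/512 | 241/256; 121/128; 61/64; 31/32; 1 } = 963/1024
G(brbbbbrrrrbb) = { 0; 1/2; 3/4; 7/8; 15/16; 481/512; 963/1024 | 241/256; 121/128; 61/64; 31/32; 1 } = 1927/2048
G(brbbbbrrrrbbb) = { 0; 1/2; 3/4; 7/8; 15/16; 481/512; 963/1024; 1927/2048 | 241/256; 121/128; 61/64; 31/32; 1 } = 3855/4096
G(brbbbbrrrrbbbb) = { 0; 1/2; 3/4; 7/8; 15/16; 481/512; 963/1024; 1927/2048; 3855/4096 | 241/256; 121/128; 61/64; 31/32; 1 } = 7711/8192
G(brbbbbrrrrbbbbb) = { 0; 1/2; 3/4; 7/8; 15/16; 481/512; 963/1024; 1927/2048; 3855/4096; 7711/8192 | 241/256; 121/128; 61/64; 31/32; 1 } = 15423/16384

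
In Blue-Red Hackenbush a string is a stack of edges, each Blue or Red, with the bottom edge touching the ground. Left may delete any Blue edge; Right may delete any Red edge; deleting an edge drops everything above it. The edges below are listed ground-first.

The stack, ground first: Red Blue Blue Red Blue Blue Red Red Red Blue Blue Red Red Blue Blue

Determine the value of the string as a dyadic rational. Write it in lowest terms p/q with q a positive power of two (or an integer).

-5017/16384

Prefix values for Red Blue Blue Red Blue Blue Red Red Red Blue Blue Red Red Blue Blue via {L|R} + simplicity:
val(R) = { — | 0 } — -1
val(RB) = { -1 | 0 } — -1/2
val(RBB) = { -1, -1/2 | 0 } — -1/4
val(RBBR) = { -1, -1/2 | -1/4, 0 } — -3/8
val(RBBRB) = { -1, -1/2, -3/8 | -1/4, 0 } — -5/16
val(RBBRBB) = { -1, -1/2, -3/8, -5/16 | -1/4, 0 } — -9/32
val(RBBRBBR) = { -1, -1/2, -3/8, -5/16 | -9/32, -1/4, 0 } — -19/64
val(RBBRBBRR) = { -1, -1/2, -3/8, -5/16 | -19/64, -9/32, -1/4, 0 } — -39/128
val(RBBRBBRRR) = { -1, -1/2, -3/8, -5/16 | -39/128, -19/64, -9/32, -1/4, 0 } — -79/256
val(RBBRBBRRRB) = { -1, -1/2, -3/8, -5/16, -79/256 | -39/128, -19/64, -9/32, -1/4, 0 } — -157/512
val(RBBRBBRRRBB) = { -1, -1/2, -3/8, -5/16, -79/256, -157/512 | -39/128, -19/64, -9/32, -1/4, 0 } — -313/1024
val(RBBRBBRRRBBR) = { -1, -1/2, -3/8, -5/16, -79/256, -157/512 | -313/1024, -39/128, -19/64, -9/32, -1/4, 0 } — -627/2048
val(RBBRBBRRRBBRR) = { -1, -1/2, -3/8, -5/16, -79/256, -157/512 | -627/2048, -313/1024, -39/128, -19/64, -9/32, -1/4, 0 } — -1255/4096
val(RBBRBBRRRBBRRB) = { -1, -1/2, -3/8, -5/16, -79/256, -157/512, -1255/4096 | -627/2048, -313/1024, -39/128, -19/64, -9/32, -1/4, 0 } — -2509/8192
val(RBBRBBRRRBBRRBB) = { -1, -1/2, -3/8, -5/16, -79/256, -157/512, -1255/4096, -2509/8192 | -627/2048, -313/1024, -39/128, -19/64, -9/32, -1/4, 0 } — -5017/16384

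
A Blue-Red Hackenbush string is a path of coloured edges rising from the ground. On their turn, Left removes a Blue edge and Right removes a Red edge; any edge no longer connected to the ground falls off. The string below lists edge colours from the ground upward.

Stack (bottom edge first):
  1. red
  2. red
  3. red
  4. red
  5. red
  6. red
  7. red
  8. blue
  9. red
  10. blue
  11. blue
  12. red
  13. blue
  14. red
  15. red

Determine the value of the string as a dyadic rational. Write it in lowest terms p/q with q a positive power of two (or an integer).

edge 1 of 15 (red): { none | 0 } ⇒ -1
edge 2 of 15 (red): { none | -1, 0 } ⇒ -2
edge 3 of 15 (red): { none | -2, -1, 0 } ⇒ -3
edge 4 of 15 (red): { none | -3, -2, -1, 0 } ⇒ -4
edge 5 of 15 (red): { none | -4, -3, -2, -1, 0 } ⇒ -5
edge 6 of 15 (red): { none | -5, -4, -3, -2, -1, 0 } ⇒ -6
edge 7 of 15 (red): { none | -6, -5, -4, -3, -2, -1, 0 } ⇒ -7
edge 8 of 15 (blue): { -7 | -6, -5, -4, -3, -2, -1, 0 } ⇒ -13/2
edge 9 of 15 (red): { -7 | -13/2, -6, -5, -4, -3, -2, -1, 0 } ⇒ -27/4
edge 10 of 15 (blue): { -7, -27/4 | -13/2, -6, -5, -4, -3, -2, -1, 0 } ⇒ -53/8
edge 11 of 15 (blue): { -7, -27/4, -53/8 | -13/2, -6, -5, -4, -3, -2, -1, 0 } ⇒ -105/16
edge 12 of 15 (red): { -7, -27/4, -53/8 | -105/16, -13/2, -6, -5, -4, -3, -2, -1, 0 } ⇒ -211/32
edge 13 of 15 (blue): { -7, -27/4, -53/8, -211/32 | -105/16, -13/2, -6, -5, -4, -3, -2, -1, 0 } ⇒ -421/64
edge 14 of 15 (red): { -7, -27/4, -53/8, -211/32 | -421/64, -105/16, -13/2, -6, -5, -4, -3, -2, -1, 0 } ⇒ -843/128
edge 15 of 15 (red): { -7, -27/4, -53/8, -211/32 | -843/128, -421/64, -105/16, -13/2, -6, -5, -4, -3, -2, -1, 0 } ⇒ -1687/256

-1687/256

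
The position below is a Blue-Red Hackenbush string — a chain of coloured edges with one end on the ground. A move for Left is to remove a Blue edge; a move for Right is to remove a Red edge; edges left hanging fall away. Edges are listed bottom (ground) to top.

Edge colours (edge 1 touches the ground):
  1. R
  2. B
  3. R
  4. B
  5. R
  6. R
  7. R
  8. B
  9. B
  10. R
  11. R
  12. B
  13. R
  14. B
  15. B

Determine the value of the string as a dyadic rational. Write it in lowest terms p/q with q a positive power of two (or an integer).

-11881/16384

Recurse on prefixes of the 15-edge string R B R B R R R B B R R B R B B:
R: Left {  }, Right { 0 } — simplest -1
RB: Left { -1 }, Right { 0 } — simplest -1/2
RBR: Left { -1 }, Right { -1/2,0 } — simplest -3/4
RBRB: Left { -1,-3/4 }, Right { -1/2,0 } — simplest -5/8
RBRBR: Left { -1,-3/4 }, Right { -5/8,-1/2,0 } — simplest -11/16
RBRBRR: Left { -1,-3/4 }, Right { -11/16,-5/8,-1/2,0 } — simplest -23/32
RBRBRRR: Left { -1,-3/4 }, Right { -23/32,-11/16,-5/8,-1/2,0 } — simplest -47/64
RBRBRRRB: Left { -1,-3/4,-47/64 }, Right { -23/32,-11/16,-5/8,-1/2,0 } — simplest -93/128
RBRBRRRBB: Left { -1,-3/4,-47/64,-93/128 }, Right { -23/32,-11/16,-5/8,-1/2,0 } — simplest -185/256
RBRBRRRBBR: Left { -1,-3/4,-47/64,-93/128 }, Right { -185/256,-23/32,-11/16,-5/8,-1/2,0 } — simplest -371/512
RBRBRRRBBRR: Left { -1,-3/4,-47/64,-93/128 }, Right { -371/512,-185/256,-23/32,-11/16,-5/8,-1/2,0 } — simplest -743/1024
RBRBRRRBBRRB: Left { -1,-3/4,-47/64,-93/128,-743/1024 }, Right { -371/512,-185/256,-23/32,-11/16,-5/8,-1/2,0 } — simplest -1485/2048
RBRBRRRBBRRBR: Left { -1,-3/4,-47/64,-93/128,-743/1024 }, Right { -1485/2048,-371/512,-185/256,-23/32,-11/16,-5/8,-1/2,0 } — simplest -2971/4096
RBRBRRRBBRRBRB: Left { -1,-3/4,-47/64,-93/128,-743/1024,-2971/4096 }, Right { -1485/2048,-371/512,-185/256,-23/32,-11/16,-5/8,-1/2,0 } — simplest -5941/8192
RBRBRRRBBRRBRBB: Left { -1,-3/4,-47/64,-93/128,-743/1024,-2971/4096,-5941/8192 }, Right { -1485/2048,-371/512,-185/256,-23/32,-11/16,-5/8,-1/2,0 } — simplest -11881/16384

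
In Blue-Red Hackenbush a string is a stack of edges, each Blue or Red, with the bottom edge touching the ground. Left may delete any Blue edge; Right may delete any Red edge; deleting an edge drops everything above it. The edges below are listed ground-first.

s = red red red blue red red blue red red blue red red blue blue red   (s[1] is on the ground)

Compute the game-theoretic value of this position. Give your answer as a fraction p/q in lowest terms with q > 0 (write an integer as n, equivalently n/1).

val(r) = {  | 0 } gives -1
val(rr) = {  | -1,0 } gives -2
val(rrr) = {  | -2,-1,0 } gives -3
val(rrrb) = { -3 | -2,-1,0 } gives -5/2
val(rrrbr) = { -3 | -5/2,-2,-1,0 } gives -11/4
val(rrrbrr) = { -3 | -11/4,-5/2,-2,-1,0 } gives -23/8
val(rrrbrrb) = { -3,-23/8 | -11/4,-5/2,-2,-1,0 } gives -45/16
val(rrrbrrbr) = { -3,-23/8 | -45/16,-11/4,-5/2,-2,-1,0 } gives -91/32
val(rrrbrrbrr) = { -3,-23/8 | -91/32,-45/16,-11/4,-5/2,-2,-1,0 } gives -183/64
val(rrrbrrbrrb) = { -3,-23/8,-183/64 | -91/32,-45/16,-11/4,-5/2,-2,-1,0 } gives -365/128
val(rrrbrrbrrbr) = { -3,-23/8,-183/64 | -365/128,-91/32,-45/16,-11/4,-5/2,-2,-1,0 } gives -731/256
val(rrrbrrbrrbrr) = { -3,-23/8,-183/64 | -731/256,-365/128,-91/32,-45/16,-11/4,-5/2,-2,-1,0 } gives -1463/512
val(rrrbrrbrrbrrb) = { -3,-23/8,-183/64,-1463/512 | -731/256,-365/128,-91/32,-45/16,-11/4,-5/2,-2,-1,0 } gives -2925/1024
val(rrrbrrbrrbrrbb) = { -3,-23/8,-183/64,-1463/512,-2925/1024 | -731/256,-365/128,-91/32,-45/16,-11/4,-5/2,-2,-1,0 } gives -5849/2048
val(rrrbrrbrrbrrbbr) = { -3,-23/8,-183/64,-1463/512,-2925/1024 | -5849/2048,-731/256,-365/128,-91/32,-45/16,-11/4,-5/2,-2,-1,0 } gives -11699/4096

-11699/4096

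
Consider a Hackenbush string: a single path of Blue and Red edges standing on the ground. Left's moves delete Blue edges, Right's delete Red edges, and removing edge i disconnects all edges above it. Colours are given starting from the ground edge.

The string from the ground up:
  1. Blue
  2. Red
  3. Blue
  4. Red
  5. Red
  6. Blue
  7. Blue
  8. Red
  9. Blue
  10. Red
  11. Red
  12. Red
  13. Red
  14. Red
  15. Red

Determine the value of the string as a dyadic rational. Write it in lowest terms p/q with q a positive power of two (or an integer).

9857/16384

Build value(s[:k]) for k = 1..15, string s = Blue Red Blue Red Red Blue Blue Red Blue Red Red Red Red Red Red.
edge 1 of 15 (Blue): { 0 |  } -> 1
edge 2 of 15 (Red): { 0 | 1 } -> 1/2
edge 3 of 15 (Blue): { 0 1/2 | 1 } -> 3/4
edge 4 of 15 (Red): { 0 1/2 | 3/4 1 } -> 5/8
edge 5 of 15 (Red): { 0 1/2 | 5/8 3/4 1 } -> 9/16
edge 6 of 15 (Blue): { 0 1/2 9/16 | 5/8 3/4 1 } -> 19/32
edge 7 of 15 (Blue): { 0 1/2 9/16 19/32 | 5/8 3/4 1 } -> 39/64
edge 8 of 15 (Red): { 0 1/2 9/16 19/32 | 39/64 5/8 3/4 1 } -> 77/128
edge 9 of 15 (Blue): { 0 1/2 9/16 19/32 77/128 | 39/64 5/8 3/4 1 } -> 155/256
edge 10 of 15 (Red): { 0 1/2 9/16 19/32 77/128 | 155/256 39/64 5/8 3/4 1 } -> 309/512
edge 11 of 15 (Red): { 0 1/2 9/16 19/32 77/128 | 309/512 155/256 39/64 5/8 3/4 1 } -> 617/1024
edge 12 of 15 (Red): { 0 1/2 9/16 19/32 77/128 | 617/1024 309/512 155/256 39/64 5/8 3/4 1 } -> 1233/2048
edge 13 of 15 (Red): { 0 1/2 9/16 19/32 77/128 | 1233/2048 617/1024 309/512 155/256 39/64 5/8 3/4 1 } -> 2465/4096
edge 14 of 15 (Red): { 0 1/2 9/16 19/32 77/128 | 2465/4096 1233/2048 617/1024 309/512 155/256 39/64 5/8 3/4 1 } -> 4929/8192
edge 15 of 15 (Red): { 0 1/2 9/16 19/32 77/128 | 4929/8192 2465/4096 1233/2048 617/1024 309/512 155/256 39/64 5/8 3/4 1 } -> 9857/16384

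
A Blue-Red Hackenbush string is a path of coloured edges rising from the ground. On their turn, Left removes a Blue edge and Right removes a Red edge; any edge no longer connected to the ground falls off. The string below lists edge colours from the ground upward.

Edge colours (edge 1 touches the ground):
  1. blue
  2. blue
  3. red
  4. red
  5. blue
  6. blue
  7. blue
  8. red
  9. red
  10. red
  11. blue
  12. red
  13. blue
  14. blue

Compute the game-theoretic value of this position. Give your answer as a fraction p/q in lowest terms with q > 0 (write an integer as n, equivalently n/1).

Recurse on prefixes of the 14-edge string blue blue red red blue blue blue red red red blue red blue blue:
b: Left { 0 }, Right { — } so simplest 1
bb: Left { 0 1 }, Right { — } so simplest 2
bbr: Left { 0 1 }, Right { 2 } so simplest 3/2
bbrr: Left { 0 1 }, Right { 3/2 2 } so simplest 5/4
bbrrb: Left { 0 1 5/4 }, Right { 3/2 2 } so simplest 11/8
bbrrbb: Left { 0 1 5/4 11/8 }, Right { 3/2 2 } so simplest 23/16
bbrrbbb: Left { 0 1 5/4 11/8 23/16 }, Right { 3/2 2 } so simplest 47/32
bbrrbbbr: Left { 0 1 5/4 11/8 23/16 }, Right { 47/32 3/2 2 } so simplest 93/64
bbrrbbbrr: Left { 0 1 5/4 11/8 23/16 }, Right { 93/64 47/32 3/2 2 } so simplest 185/128
bbrrbbbrrr: Left { 0 1 5/4 11/8 23/16 }, Right { 185/128 93/64 47/32 3/2 2 } so simplest 369/256
bbrrbbbrrrb: Left { 0 1 5/4 11/8 23/16 369/256 }, Right { 185/128 93/64 47/32 3/2 2 } so simplest 739/512
bbrrbbbrrrbr: Left { 0 1 5/4 11/8 23/16 369/256 }, Right { 739/512 185/128 93/64 47/32 3/2 2 } so simplest 1477/1024
bbrrbbbrrrbrb: Left { 0 1 5/4 11/8 23/16 369/256 1477/1024 }, Right { 739/512 185/128 93/64 47/32 3/2 2 } so simplest 2955/2048
bbrrbbbrrrbrbb: Left { 0 1 5/4 11/8 23/16 369/256 1477/1024 2955/2048 }, Right { 739/512 185/128 93/64 47/32 3/2 2 } so simplest 5911/4096

5911/4096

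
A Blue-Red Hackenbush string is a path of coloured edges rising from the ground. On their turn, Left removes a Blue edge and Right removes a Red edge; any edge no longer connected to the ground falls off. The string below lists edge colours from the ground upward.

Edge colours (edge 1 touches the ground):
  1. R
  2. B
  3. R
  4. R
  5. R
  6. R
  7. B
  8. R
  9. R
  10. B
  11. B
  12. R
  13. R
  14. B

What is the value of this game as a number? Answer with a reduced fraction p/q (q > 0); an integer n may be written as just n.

R: Left {  }, Right { 0 } -> simplest -1
RB: Left { -1 }, Right { 0 } -> simplest -1/2
RBR: Left { -1 }, Right { -1/2, 0 } -> simplest -3/4
RBRR: Left { -1 }, Right { -3/4, -1/2, 0 } -> simplest -7/8
RBRRR: Left { -1 }, Right { -7/8, -3/4, -1/2, 0 } -> simplest -15/16
RBRRRR: Left { -1 }, Right { -15/16, -7/8, -3/4, -1/2, 0 } -> simplest -31/32
RBRRRRB: Left { -1, -31/32 }, Right { -15/16, -7/8, -3/4, -1/2, 0 } -> simplest -61/64
RBRRRRBR: Left { -1, -31/32 }, Right { -61/64, -15/16, -7/8, -3/4, -1/2, 0 } -> simplest -123/128
RBRRRRBRR: Left { -1, -31/32 }, Right { -123/128, -61/64, -15/16, -7/8, -3/4, -1/2, 0 } -> simplest -247/256
RBRRRRBRRB: Left { -1, -31/32, -247/256 }, Right { -123/128, -61/64, -15/16, -7/8, -3/4, -1/2, 0 } -> simplest -493/512
RBRRRRBRRBB: Left { -1, -31/32, -247/256, -493/512 }, Right { -123/128, -61/64, -15/16, -7/8, -3/4, -1/2, 0 } -> simplest -985/1024
RBRRRRBRRBBR: Left { -1, -31/32, -247/256, -493/512 }, Right { -985/1024, -123/128, -61/64, -15/16, -7/8, -3/4, -1/2, 0 } -> simplest -1971/2048
RBRRRRBRRBBRR: Left { -1, -31/32, -247/256, -493/512 }, Right { -1971/2048, -985/1024, -123/128, -61/64, -15/16, -7/8, -3/4, -1/2, 0 } -> simplest -3943/4096
RBRRRRBRRBBRRB: Left { -1, -31/32, -247/256, -493/512, -3943/4096 }, Right { -1971/2048, -985/1024, -123/128, -61/64, -15/16, -7/8, -3/4, -1/2, 0 } -> simplest -7885/8192

-7885/8192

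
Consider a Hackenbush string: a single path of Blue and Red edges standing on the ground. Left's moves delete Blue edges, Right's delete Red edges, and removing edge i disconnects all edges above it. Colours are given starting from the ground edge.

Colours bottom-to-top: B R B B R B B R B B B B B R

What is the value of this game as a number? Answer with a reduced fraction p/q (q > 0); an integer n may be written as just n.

7037/8192

step 1: add B to get B; options L={ 0 } R={ · } -> 1
step 2: add R to get BR; options L={ 0 } R={ 1 } -> 1/2
step 3: add B to get BRB; options L={ 0, 1/2 } R={ 1 } -> 3/4
step 4: add B to get BRBB; options L={ 0, 1/2, 3/4 } R={ 1 } -> 7/8
step 5: add R to get BRBBR; options L={ 0, 1/2, 3/4 } R={ 7/8, 1 } -> 13/16
step 6: add B to get BRBBRB; options L={ 0, 1/2, 3/4, 13/16 } R={ 7/8, 1 } -> 27/32
step 7: add B to get BRBBRBB; options L={ 0, 1/2, 3/4, 13/16, 27/32 } R={ 7/8, 1 } -> 55/64
step 8: add R to get BRBBRBBR; options L={ 0, 1/2, 3/4, 13/16, 27/32 } R={ 55/64, 7/8, 1 } -> 109/128
step 9: add B to get BRBBRBBRB; options L={ 0, 1/2, 3/4, 13/16, 27/32, 109/128 } R={ 55/64, 7/8, 1 } -> 219/256
step 10: add B to get BRBBRBBRBB; options L={ 0, 1/2, 3/4, 13/16, 27/32, 109/128, 219/256 } R={ 55/64, 7/8, 1 } -> 439/512
step 11: add B to get BRBBRBBRBBB; options L={ 0, 1/2, 3/4, 13/16, 27/32, 109/128, 219/256, 439/512 } R={ 55/64, 7/8, 1 } -> 879/1024
step 12: add B to get BRBBRBBRBBBB; options L={ 0, 1/2, 3/4, 13/16, 27/32, 109/128, 219/256, 439/512, 879/1024 } R={ 55/64, 7/8, 1 } -> 1759/2048
step 13: add B to get BRBBRBBRBBBBB; options L={ 0, 1/2, 3/4, 13/16, 27/32, 109/128, 219/256, 439/512, 879/1024, 1759/2048 } R={ 55/64, 7/8, 1 } -> 3519/4096
step 14: add R to get BRBBRBBRBBBBBR; options L={ 0, 1/2, 3/4, 13/16, 27/32, 109/128, 219/256, 439/512, 879/1024, 1759/2048 } R={ 3519/4096, 55/64, 7/8, 1 } -> 7037/8192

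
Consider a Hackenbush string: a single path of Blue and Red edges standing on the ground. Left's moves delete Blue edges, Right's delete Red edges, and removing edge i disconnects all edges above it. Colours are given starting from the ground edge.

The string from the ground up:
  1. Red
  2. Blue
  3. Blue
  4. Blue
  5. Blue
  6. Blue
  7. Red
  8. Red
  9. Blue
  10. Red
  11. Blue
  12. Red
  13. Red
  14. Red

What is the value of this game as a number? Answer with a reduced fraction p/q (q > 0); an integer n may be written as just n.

-431/8192

edge 1 of 14 (Red): { — | 0 } => -1
edge 2 of 14 (Blue): { -1 | 0 } => -1/2
edge 3 of 14 (Blue): { -1, -1/2 | 0 } => -1/4
edge 4 of 14 (Blue): { -1, -1/2, -1/4 | 0 } => -1/8
edge 5 of 14 (Blue): { -1, -1/2, -1/4, -1/8 | 0 } => -1/16
edge 6 of 14 (Blue): { -1, -1/2, -1/4, -1/8, -1/16 | 0 } => -1/32
edge 7 of 14 (Red): { -1, -1/2, -1/4, -1/8, -1/16 | -1/32, 0 } => -3/64
edge 8 of 14 (Red): { -1, -1/2, -1/4, -1/8, -1/16 | -3/64, -1/32, 0 } => -7/128
edge 9 of 14 (Blue): { -1, -1/2, -1/4, -1/8, -1/16, -7/128 | -3/64, -1/32, 0 } => -13/256
edge 10 of 14 (Red): { -1, -1/2, -1/4, -1/8, -1/16, -7/128 | -13/256, -3/64, -1/32, 0 } => -27/512
edge 11 of 14 (Blue): { -1, -1/2, -1/4, -1/8, -1/16, -7/128, -27/512 | -13/256, -3/64, -1/32, 0 } => -53/1024
edge 12 of 14 (Red): { -1, -1/2, -1/4, -1/8, -1/16, -7/128, -27/512 | -53/1024, -13/256, -3/64, -1/32, 0 } => -107/2048
edge 13 of 14 (Red): { -1, -1/2, -1/4, -1/8, -1/16, -7/128, -27/512 | -107/2048, -53/1024, -13/256, -3/64, -1/32, 0 } => -215/4096
edge 14 of 14 (Red): { -1, -1/2, -1/4, -1/8, -1/16, -7/128, -27/512 | -215/4096, -107/2048, -53/1024, -13/256, -3/64, -1/32, 0 } => -431/8192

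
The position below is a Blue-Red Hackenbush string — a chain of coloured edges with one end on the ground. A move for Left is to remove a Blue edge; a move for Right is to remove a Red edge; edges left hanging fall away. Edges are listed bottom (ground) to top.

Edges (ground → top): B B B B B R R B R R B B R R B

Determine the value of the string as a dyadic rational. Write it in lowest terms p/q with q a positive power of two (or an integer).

step 1: add B to get B; options L={ 0 } R={ (no moves) } so 1
step 2: add B to get BB; options L={ 0; 1 } R={ (no moves) } so 2
step 3: add B to get BBB; options L={ 0; 1; 2 } R={ (no moves) } so 3
step 4: add B to get BBBB; options L={ 0; 1; 2; 3 } R={ (no moves) } so 4
step 5: add B to get BBBBB; options L={ 0; 1; 2; 3; 4 } R={ (no moves) } so 5
step 6: add R to get BBBBBR; options L={ 0; 1; 2; 3; 4 } R={ 5 } so 9/2
step 7: add R to get BBBBBRR; options L={ 0; 1; 2; 3; 4 } R={ 9/2; 5 } so 17/4
step 8: add B to get BBBBBRRB; options L={ 0; 1; 2; 3; 4; 17/4 } R={ 9/2; 5 } so 35/8
step 9: add R to get BBBBBRRBR; options L={ 0; 1; 2; 3; 4; 17/4 } R={ 35/8; 9/2; 5 } so 69/16
step 10: add R to get BBBBBRRBRR; options L={ 0; 1; 2; 3; 4; 17/4 } R={ 69/16; 35/8; 9/2; 5 } so 137/32
step 11: add B to get BBBBBRRBRRB; options L={ 0; 1; 2; 3; 4; 17/4; 137/32 } R={ 69/16; 35/8; 9/2; 5 } so 275/64
step 12: add B to get BBBBBRRBRRBB; options L={ 0; 1; 2; 3; 4; 17/4; 137/32; 275/64 } R={ 69/16; 35/8; 9/2; 5 } so 551/128
step 13: add R to get BBBBBRRBRRBBR; options L={ 0; 1; 2; 3; 4; 17/4; 137/32; 275/64 } R={ 551/128; 69/16; 35/8; 9/2; 5 } so 1101/256
step 14: add R to get BBBBBRRBRRBBRR; options L={ 0; 1; 2; 3; 4; 17/4; 137/32; 275/64 } R={ 1101/256; 551/128; 69/16; 35/8; 9/2; 5 } so 2201/512
step 15: add B to get BBBBBRRBRRBBRRB; options L={ 0; 1; 2; 3; 4; 17/4; 137/32; 275/64; 2201/512 } R={ 1101/256; 551/128; 69/16; 35/8; 9/2; 5 } so 4403/1024

4403/1024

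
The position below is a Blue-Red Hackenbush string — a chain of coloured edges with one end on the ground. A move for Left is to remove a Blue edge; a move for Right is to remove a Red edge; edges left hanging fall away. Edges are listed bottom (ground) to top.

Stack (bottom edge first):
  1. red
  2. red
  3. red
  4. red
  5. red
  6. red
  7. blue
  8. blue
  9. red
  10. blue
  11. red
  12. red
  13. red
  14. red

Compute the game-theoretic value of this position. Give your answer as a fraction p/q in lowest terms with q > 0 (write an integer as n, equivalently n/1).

Recurse on prefixes of the 14-edge string red red red red red red blue blue red blue red red red red:
G(r) = {  | 0 } gives -1
G(rr) = {  | -1; 0 } gives -2
G(rrr) = {  | -2; -1; 0 } gives -3
G(rrrr) = {  | -3; -2; -1; 0 } gives -4
G(rrrrr) = {  | -4; -3; -2; -1; 0 } gives -5
G(rrrrrr) = {  | -5; -4; -3; -2; -1; 0 } gives -6
G(rrrrrrb) = { -6 | -5; -4; -3; -2; -1; 0 } gives -11/2
G(rrrrrrbb) = { -6; -11/2 | -5; -4; -3; -2; -1; 0 } gives -21/4
G(rrrrrrbbr) = { -6; -11/2 | -21/4; -5; -4; -3; -2; -1; 0 } gives -43/8
G(rrrrrrbbrb) = { -6; -11/2; -43/8 | -21/4; -5; -4; -3; -2; -1; 0 } gives -85/16
G(rrrrrrbbrbr) = { -6; -11/2; -43/8 | -85/16; -21/4; -5; -4; -3; -2; -1; 0 } gives -171/32
G(rrrrrrbbrbrr) = { -6; -11/2; -43/8 | -171/32; -85/16; -21/4; -5; -4; -3; -2; -1; 0 } gives -343/64
G(rrrrrrbbrbrrr) = { -6; -11/2; -43/8 | -343/64; -171/32; -85/16; -21/4; -5; -4; -3; -2; -1; 0 } gives -687/128
G(rrrrrrbbrbrrrr) = { -6; -11/2; -43/8 | -687/128; -343/64; -171/32; -85/16; -21/4; -5; -4; -3; -2; -1; 0 } gives -1375/256

-1375/256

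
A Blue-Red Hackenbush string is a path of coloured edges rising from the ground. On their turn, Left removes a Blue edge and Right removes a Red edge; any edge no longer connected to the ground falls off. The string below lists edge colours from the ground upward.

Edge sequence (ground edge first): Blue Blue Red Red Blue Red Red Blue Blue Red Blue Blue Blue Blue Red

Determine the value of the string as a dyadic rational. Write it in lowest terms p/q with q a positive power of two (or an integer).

1 of 15 · B · max L 0 · min R +∞ => 1
2 of 15 · BB · max L 1 · min R +∞ => 2
3 of 15 · BBR · max L 1 · min R 2 => 3/2
4 of 15 · BBRR · max L 1 · min R 3/2 => 5/4
5 of 15 · BBRRB · max L 5/4 · min R 3/2 => 11/8
6 of 15 · BBRRBR · max L 5/4 · min R 11/8 => 21/16
7 of 15 · BBRRBRR · max L 5/4 · min R 21/16 => 41/32
8 of 15 · BBRRBRRB · max L 41/32 · min R 21/16 => 83/64
9 of 15 · BBRRBRRBB · max L 83/64 · min R 21/16 => 167/128
10 of 15 · BBRRBRRBBR · max L 83/64 · min R 167/128 => 333/256
11 of 15 · BBRRBRRBBRB · max L 333/256 · min R 167/128 => 667/512
12 of 15 · BBRRBRRBBRBB · max L 667/512 · min R 167/128 => 1335/1024
13 of 15 · BBRRBRRBBRBBB · max L 1335/1024 · min R 167/128 => 2671/2048
14 of 15 · BBRRBRRBBRBBBB · max L 2671/2048 · min R 167/128 => 5343/4096
15 of 15 · BBRRBRRBBRBBBBR · max L 2671/2048 · min R 5343/4096 => 10685/8192

10685/8192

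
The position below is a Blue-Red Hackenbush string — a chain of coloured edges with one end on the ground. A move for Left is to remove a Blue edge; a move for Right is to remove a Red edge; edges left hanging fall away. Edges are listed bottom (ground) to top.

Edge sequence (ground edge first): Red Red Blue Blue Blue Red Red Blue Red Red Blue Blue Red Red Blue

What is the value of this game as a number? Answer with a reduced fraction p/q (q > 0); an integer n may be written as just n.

Build val(s[:k]) for k = 1..15, string s = Red Red Blue Blue Blue Red Red Blue Red Red Blue Blue Red Red Blue.
R: Left { none }, Right { 0 } ⇒ simplest -1
RR: Left { none }, Right { -1, 0 } ⇒ simplest -2
RRB: Left { -2 }, Right { -1, 0 } ⇒ simplest -3/2
RRBB: Left { -2, -3/2 }, Right { -1, 0 } ⇒ simplest -5/4
RRBBB: Left { -2, -3/2, -5/4 }, Right { -1, 0 } ⇒ simplest -9/8
RRBBBR: Left { -2, -3/2, -5/4 }, Right { -9/8, -1, 0 } ⇒ simplest -19/16
RRBBBRR: Left { -2, -3/2, -5/4 }, Right { -19/16, -9/8, -1, 0 } ⇒ simplest -39/32
RRBBBRRB: Left { -2, -3/2, -5/4, -39/32 }, Right { -19/16, -9/8, -1, 0 } ⇒ simplest -77/64
RRBBBRRBR: Left { -2, -3/2, -5/4, -39/32 }, Right { -77/64, -19/16, -9/8, -1, 0 } ⇒ simplest -155/128
RRBBBRRBRR: Left { -2, -3/2, -5/4, -39/32 }, Right { -155/128, -77/64, -19/16, -9/8, -1, 0 } ⇒ simplest -311/256
RRBBBRRBRRB: Left { -2, -3/2, -5/4, -39/32, -311/256 }, Right { -155/128, -77/64, -19/16, -9/8, -1, 0 } ⇒ simplest -621/512
RRBBBRRBRRBB: Left { -2, -3/2, -5/4, -39/32, -311/256, -621/512 }, Right { -155/128, -77/64, -19/16, -9/8, -1, 0 } ⇒ simplest -1241/1024
RRBBBRRBRRBBR: Left { -2, -3/2, -5/4, -39/32, -311/256, -621/512 }, Right { -1241/1024, -155/128, -77/64, -19/16, -9/8, -1, 0 } ⇒ simplest -2483/2048
RRBBBRRBRRBBRR: Left { -2, -3/2, -5/4, -39/32, -311/256, -621/512 }, Right { -2483/2048, -1241/1024, -155/128, -77/64, -19/16, -9/8, -1, 0 } ⇒ simplest -4967/4096
RRBBBRRBRRBBRRB: Left { -2, -3/2, -5/4, -39/32, -311/256, -621/512, -4967/4096 }, Right { -2483/2048, -1241/1024, -155/128, -77/64, -19/16, -9/8, -1, 0 } ⇒ simplest -9933/8192

-9933/8192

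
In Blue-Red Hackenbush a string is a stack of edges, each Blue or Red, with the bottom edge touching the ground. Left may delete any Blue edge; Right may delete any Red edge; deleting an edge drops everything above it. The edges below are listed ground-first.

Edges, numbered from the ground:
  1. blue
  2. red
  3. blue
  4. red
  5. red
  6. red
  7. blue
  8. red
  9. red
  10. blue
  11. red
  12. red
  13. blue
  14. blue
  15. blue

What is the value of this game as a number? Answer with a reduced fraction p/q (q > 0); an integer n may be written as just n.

8783/16384

Recurse on prefixes of the 15-edge string blue red blue red red red blue red red blue red red blue blue blue:
step 1: add blue to get b; options L={ 0 } R={ ∅ } — 1
step 2: add red to get br; options L={ 0 } R={ 1 } — 1/2
step 3: add blue to get brb; options L={ 0, 1/2 } R={ 1 } — 3/4
step 4: add red to get brbr; options L={ 0, 1/2 } R={ 3/4, 1 } — 5/8
step 5: add red to get brbrr; options L={ 0, 1/2 } R={ 5/8, 3/4, 1 } — 9/16
step 6: add red to get brbrrr; options L={ 0, 1/2 } R={ 9/16, 5/8, 3/4, 1 } — 17/32
step 7: add blue to get brbrrrb; options L={ 0, 1/2, 17/32 } R={ 9/16, 5/8, 3/4, 1 } — 35/64
step 8: add red to get brbrrrbr; options L={ 0, 1/2, 17/32 } R={ 35/64, 9/16, 5/8, 3/4, 1 } — 69/128
step 9: add red to get brbrrrbrr; options L={ 0, 1/2, 17/32 } R={ 69/128, 35/64, 9/16, 5/8, 3/4, 1 } — 137/256
step 10: add blue to get brbrrrbrrb; options L={ 0, 1/2, 17/32, 137/256 } R={ 69/128, 35/64, 9/16, 5/8, 3/4, 1 } — 275/512
step 11: add red to get brbrrrbrrbr; options L={ 0, 1/2, 17/32, 137/256 } R={ 275/512, 69/128, 35/64, 9/16, 5/8, 3/4, 1 } — 549/1024
step 12: add red to get brbrrrbrrbrr; options L={ 0, 1/2, 17/32, 137/256 } R={ 549/1024, 275/512, 69/128, 35/64, 9/16, 5/8, 3/4, 1 } — 1097/2048
step 13: add blue to get brbrrrbrrbrrb; options L={ 0, 1/2, 17/32, 137/256, 1097/2048 } R={ 549/1024, 275/512, 69/128, 35/64, 9/16, 5/8, 3/4, 1 } — 2195/4096
step 14: add blue to get brbrrrbrrbrrbb; options L={ 0, 1/2, 17/32, 137/256, 1097/2048, 2195/4096 } R={ 549/1024, 275/512, 69/128, 35/64, 9/16, 5/8, 3/4, 1 } — 4391/8192
step 15: add blue to get brbrrrbrrbrrbbb; options L={ 0, 1/2, 17/32, 137/256, 1097/2048, 2195/4096, 4391/8192 } R={ 549/1024, 275/512, 69/128, 35/64, 9/16, 5/8, 3/4, 1 } — 8783/16384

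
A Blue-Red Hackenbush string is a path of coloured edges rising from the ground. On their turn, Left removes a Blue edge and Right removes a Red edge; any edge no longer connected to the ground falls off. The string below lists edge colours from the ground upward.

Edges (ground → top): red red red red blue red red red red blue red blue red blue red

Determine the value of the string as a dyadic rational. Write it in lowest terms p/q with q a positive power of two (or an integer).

-8107/2048

Recurse on prefixes of the 15-edge string red red red red blue red red red red blue red blue red blue red:
edge 1 of 15 (red): { ∅ | 0 } => -1
edge 2 of 15 (red): { ∅ | -1, 0 } => -2
edge 3 of 15 (red): { ∅ | -2, -1, 0 } => -3
edge 4 of 15 (red): { ∅ | -3, -2, -1, 0 } => -4
edge 5 of 15 (blue): { -4 | -3, -2, -1, 0 } => -7/2
edge 6 of 15 (red): { -4 | -7/2, -3, -2, -1, 0 } => -15/4
edge 7 of 15 (red): { -4 | -15/4, -7/2, -3, -2, -1, 0 } => -31/8
edge 8 of 15 (red): { -4 | -31/8, -15/4, -7/2, -3, -2, -1, 0 } => -63/16
edge 9 of 15 (red): { -4 | -63/16, -31/8, -15/4, -7/2, -3, -2, -1, 0 } => -127/32
edge 10 of 15 (blue): { -4, -127/32 | -63/16, -31/8, -15/4, -7/2, -3, -2, -1, 0 } => -253/64
edge 11 of 15 (red): { -4, -127/32 | -253/64, -63/16, -31/8, -15/4, -7/2, -3, -2, -1, 0 } => -507/128
edge 12 of 15 (blue): { -4, -127/32, -507/128 | -253/64, -63/16, -31/8, -15/4, -7/2, -3, -2, -1, 0 } => -1013/256
edge 13 of 15 (red): { -4, -127/32, -507/128 | -1013/256, -253/64, -63/16, -31/8, -15/4, -7/2, -3, -2, -1, 0 } => -2027/512
edge 14 of 15 (blue): { -4, -127/32, -507/128, -2027/512 | -1013/256, -253/64, -63/16, -31/8, -15/4, -7/2, -3, -2, -1, 0 } => -4053/1024
edge 15 of 15 (red): { -4, -127/32, -507/128, -2027/512 | -4053/1024, -1013/256, -253/64, -63/16, -31/8, -15/4, -7/2, -3, -2, -1, 0 } => -8107/2048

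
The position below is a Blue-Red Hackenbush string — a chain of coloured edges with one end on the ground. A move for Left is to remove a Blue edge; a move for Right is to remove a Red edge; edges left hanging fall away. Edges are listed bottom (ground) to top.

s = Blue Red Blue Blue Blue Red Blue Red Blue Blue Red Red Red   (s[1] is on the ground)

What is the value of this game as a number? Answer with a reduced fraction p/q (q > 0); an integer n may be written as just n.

3761/4096

step 1: add Blue to get B; options L={ 0 } R={ — } => 1
step 2: add Red to get BR; options L={ 0 } R={ 1 } => 1/2
step 3: add Blue to get BRB; options L={ 0, 1/2 } R={ 1 } => 3/4
step 4: add Blue to get BRBB; options L={ 0, 1/2, 3/4 } R={ 1 } => 7/8
step 5: add Blue to get BRBBB; options L={ 0, 1/2, 3/4, 7/8 } R={ 1 } => 15/16
step 6: add Red to get BRBBBR; options L={ 0, 1/2, 3/4, 7/8 } R={ 15/16, 1 } => 29/32
step 7: add Blue to get BRBBBRB; options L={ 0, 1/2, 3/4, 7/8, 29/32 } R={ 15/16, 1 } => 59/64
step 8: add Red to get BRBBBRBR; options L={ 0, 1/2, 3/4, 7/8, 29/32 } R={ 59/64, 15/16, 1 } => 117/128
step 9: add Blue to get BRBBBRBRB; options L={ 0, 1/2, 3/4, 7/8, 29/32, 117/128 } R={ 59/64, 15/16, 1 } => 235/256
step 10: add Blue to get BRBBBRBRBB; options L={ 0, 1/2, 3/4, 7/8, 29/32, 117/128, 235/256 } R={ 59/64, 15/16, 1 } => 471/512
step 11: add Red to get BRBBBRBRBBR; options L={ 0, 1/2, 3/4, 7/8, 29/32, 117/128, 235/256 } R={ 471/512, 59/64, 15/16, 1 } => 941/1024
step 12: add Red to get BRBBBRBRBBRR; options L={ 0, 1/2, 3/4, 7/8, 29/32, 117/128, 235/256 } R={ 941/1024, 471/512, 59/64, 15/16, 1 } => 1881/2048
step 13: add Red to get BRBBBRBRBBRRR; options L={ 0, 1/2, 3/4, 7/8, 29/32, 117/128, 235/256 } R={ 1881/2048, 941/1024, 471/512, 59/64, 15/16, 1 } => 3761/4096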